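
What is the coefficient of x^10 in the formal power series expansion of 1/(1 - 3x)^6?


The general identity 1/(1 - c x)^r = sum_{k>=0} c^k C(k + r - 1, r - 1) x^k follows by substituting y = c x into 1/(1 - y)^r = sum_{k>=0} C(k + r - 1, r - 1) y^k.
For c = 3, r = 6, k = 10:
3^10 * C(15, 5) = 59049 * 3003 = 177324147.

177324147


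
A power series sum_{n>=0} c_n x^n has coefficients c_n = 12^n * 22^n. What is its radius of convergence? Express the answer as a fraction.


By the root test (Cauchy-Hadamard), the radius is R = 1 / limsup_n |c_n|^(1/n).
Here |c_n|^(1/n) = (12^n * 22^n)^(1/n) = 12 * 22 = 264 for all n.
So R = 1/264 = 1/264.

1/264


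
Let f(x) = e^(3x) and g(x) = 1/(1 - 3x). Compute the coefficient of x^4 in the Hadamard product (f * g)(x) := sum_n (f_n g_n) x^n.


Expanding: f_k = 3^k/k! (from e^(3x)) and g_k = 3^k (from 1/(1 - 3x)). So the Hadamard coefficient (f * g)_k = 3^k 3^k / k! = (9)^k / k!.
For k = 4: 9^4/4! = 6561/24 = 2187/8.

2187/8


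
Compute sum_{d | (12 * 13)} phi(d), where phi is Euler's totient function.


First, 12 * 13 = 156. One classical identity is sum_{d | n} phi(d) = n (each k in [1, n] has a unique gcd with n, and among the k's with gcd(k, n) = n/d there are phi(d) of them). So the sum equals 156. We also verify directly:
Divisors of 156: 1, 2, 3, 4, 6, 12, 13, 26, 39, 52, 78, 156.
phi values: 1, 1, 2, 2, 2, 4, 12, 12, 24, 24, 24, 48.
Sum = 156.

156


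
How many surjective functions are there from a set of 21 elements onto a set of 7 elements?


By inclusion-exclusion on which target elements are missed, the number of surjections from an n-set onto a k-set is
surj(n, k) = sum_{j=0}^{k} (-1)^j C(k, j) (k - j)^n.
Equivalently surj(n, k) = k! * S(n, k), where S(n, k) is the Stirling number of the second kind.
For n = 21, k = 7:
S(21, 7) = 82310957214948, so
surj = 7! * 82310957214948 = 5040 * 82310957214948 = 414847224363337920.

414847224363337920


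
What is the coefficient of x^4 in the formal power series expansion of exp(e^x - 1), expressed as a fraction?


exp(e^x - 1) is the exponential generating function for the Bell numbers Bell_k: exp(e^x - 1) = sum_{k>=0} Bell_k x^k / k!.
So the coefficient of x^4 in exp(e^x - 1) is Bell_4 / 4!.
Computing: Bell_4 = 15 and 4! = 24, giving
15/24 = 5/8.

5/8


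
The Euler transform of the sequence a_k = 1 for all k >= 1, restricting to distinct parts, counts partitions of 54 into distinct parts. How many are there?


Partitions of 54 into distinct parts can be computed via generating function.
Product (1+x)(1+x^2)(1+x^3)...
The coefficient of x^54 = 5718

5718


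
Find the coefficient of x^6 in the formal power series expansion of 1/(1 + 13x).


Write 1/(1 + c x) = 1/(1 - (-c) x) and apply the geometric-series identity
1/(1 - y) = sum_{k>=0} y^k to get 1/(1 + c x) = sum_{k>=0} (-c)^k x^k.
So the coefficient of x^k is (-c)^k = (-1)^k * c^k.
Here c = 13 and k = 6:
(-13)^6 = 1 * 4826809 = 4826809

4826809


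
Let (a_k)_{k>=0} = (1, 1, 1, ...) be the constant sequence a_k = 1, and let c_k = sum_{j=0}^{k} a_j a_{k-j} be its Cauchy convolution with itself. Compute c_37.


Since a_j = 1 for all j >= 0, the convolution sum becomes
c_k = sum_{j=0}^{k} 1 * 1 = 1 * (k + 1).
Equivalently, the generating function of (a_k) is 1/(1 - x) and its square is 1/(1 - x)^2 = sum_{k>=0} 1(k + 1) x^k.
For k = 37: 1 * 38 = 38.

38


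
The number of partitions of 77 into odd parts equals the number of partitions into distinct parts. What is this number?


Computing partitions of 77 into odd parts (1, 3, 5, ...):
Using the generating function prod_{k>=0} 1/(1-x^(2k+1)),
the count is 58499

58499


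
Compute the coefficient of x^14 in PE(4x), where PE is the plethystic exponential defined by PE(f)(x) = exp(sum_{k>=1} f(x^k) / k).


With f(x) = 4x, the exponent is sum_{k>=1} 4 x^k / k = 4 * (-ln(1 - x)). Exponentiating:
PE(4x) = exp(-4 ln(1 - x)) = 1/(1 - x)^4.
By the negative binomial expansion, [x^n] 1/(1 - x)^4 = C(n + 3, 3).
For n = 14: C(17, 3) = 680.

680


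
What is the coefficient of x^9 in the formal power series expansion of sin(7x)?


The Maclaurin series is sin(t) = sum_{k>=0} (-1)^k t^(2k+1) / (2k+1)!, so substituting t = 7x, only odd powers of x are nonzero, with coefficient of x^(2k+1) equal to (-1)^k 7^(2k+1) / (2k+1)!.
Write 9 = 2*4 + 1, giving the coefficient (-1)^4 * 7^9 / 9! = 40353607/362880 = 5764801/51840.

5764801/51840


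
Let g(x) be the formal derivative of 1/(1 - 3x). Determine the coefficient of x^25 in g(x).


Differentiate termwise: d/dx sum_{k>=0} 3^k x^k = sum_{k>=1} k 3^k x^(k-1) = sum_{j>=0} (j+1) 3^(j+1) x^j.
Equivalently, d/dx [1/(1 - 3x)] = 3/(1 - 3x)^2.
For j = 25: 26 * 3^26 = 26 * 2541865828329 = 66088511536554.

66088511536554


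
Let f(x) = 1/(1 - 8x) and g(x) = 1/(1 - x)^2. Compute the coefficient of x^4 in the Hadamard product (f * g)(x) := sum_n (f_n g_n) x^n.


f has coefficients f_k = 8^k. For g = 1/(1 - x)^2 the coefficient is g_k = C(k + 1, 1) = k + 1. The Hadamard coefficient is (f * g)_k = 8^k * (k + 1).
For k = 4: 8^4 * 5 = 4096 * 5 = 20480.

20480


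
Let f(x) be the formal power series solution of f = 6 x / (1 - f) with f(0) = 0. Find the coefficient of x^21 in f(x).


Apply Lagrange inversion: f = 6 x * phi(f) with phi(t) = 1/(1 - t), so
[x^n] f = 6^n * (1/n) [t^(n-1)] phi(t)^n = 6^n * (1/n) [t^(n-1)] (1 - t)^(-n) = 6^n * (1/n) C(2n - 2, n - 1) = 6^n * C_{n-1}.
For n = 21: C_20 = C(40, 20) / 21 = 137846528820/21 = 6564120420.
With the 6^21 = 21936950640377856 factor, the coefficient is 21936950640377856 * 6564120420 = 143996785651036361085419520.

143996785651036361085419520


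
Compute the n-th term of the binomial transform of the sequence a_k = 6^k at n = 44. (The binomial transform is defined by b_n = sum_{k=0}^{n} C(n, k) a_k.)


With a_k = 6^k, b_n = sum_{k=0}^{n} C(n, k) 6^k = (1 + 6)^n by the binomial theorem.
For n = 44: (1 + 6)^44 = 7^44 = 15286700631942576193765185769276826401.

15286700631942576193765185769276826401


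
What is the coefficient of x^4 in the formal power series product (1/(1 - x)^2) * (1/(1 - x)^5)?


Combine the factors: (1/(1 - x)^2) * (1/(1 - x)^5) = 1/(1 - x)^7.
Then use 1/(1 - x)^r = sum_{k>=0} C(k + r - 1, r - 1) x^k with r = 7 and k = 4:
C(10, 6) = 210.

210


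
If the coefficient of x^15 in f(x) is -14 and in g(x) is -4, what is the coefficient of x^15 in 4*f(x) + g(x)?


Scalar multiplication scales coefficients: 4 * -14 = -56.
Then add the g coefficient: -56 + -4
= -60

-60


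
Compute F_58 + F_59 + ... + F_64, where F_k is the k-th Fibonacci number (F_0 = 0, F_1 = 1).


Use the identity sum_{k=0}^{N} F_k = F_{N+2} - 1 (which follows from F_{k+2} - F_{k+1} = F_k). Then
sum_{k=58}^{64} F_k = (F_{66} - 1) - (F_{59} - 1) = F_{66} - F_{59}.
Computing: F_{66} = 27777890035288, F_{59} = 956722026041, so
Sum = 27777890035288 - 956722026041 = 26821168009247.

26821168009247


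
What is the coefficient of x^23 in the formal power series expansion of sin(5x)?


The Maclaurin series is sin(t) = sum_{k>=0} (-1)^k t^(2k+1) / (2k+1)!, so substituting t = 5x, only odd powers of x are nonzero, with coefficient of x^(2k+1) equal to (-1)^k 5^(2k+1) / (2k+1)!.
Write 23 = 2*11 + 1, giving the coefficient (-1)^11 * 5^23 / 23! = -11920928955078125/25852016738884976640000 = -19073486328125/41363226782215962624.

-19073486328125/41363226782215962624


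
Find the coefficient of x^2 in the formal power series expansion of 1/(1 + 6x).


Write 1/(1 + c x) = 1/(1 - (-c) x) and apply the geometric-series identity
1/(1 - y) = sum_{k>=0} y^k to get 1/(1 + c x) = sum_{k>=0} (-c)^k x^k.
So the coefficient of x^k is (-c)^k = (-1)^k * c^k.
Here c = 6 and k = 2:
(-6)^2 = 1 * 36 = 36

36


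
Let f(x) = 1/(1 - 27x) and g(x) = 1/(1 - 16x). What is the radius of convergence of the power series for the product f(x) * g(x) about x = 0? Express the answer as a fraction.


The radius of 1/(1 - 27x) is 1/27 (nearest singularity at x = 1/27), and the radius of 1/(1 - 16x) is 1/16.
The product f(x)*g(x) = 1/((1 - 27x)(1 - 16x)) has singularities at both 1/27 and 1/16, so its radius of convergence is the distance to the nearest one:
min(1/27, 1/16) = 1/27.

1/27


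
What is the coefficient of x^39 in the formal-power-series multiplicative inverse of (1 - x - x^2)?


Let the inverse be f(x) = sum_{k>=0} a_k x^k. From f(x) * (1 - x - x^2) = 1 and matching coefficients:
 x^0: a_0 = 1.
 x^1: a_1 - a_0 = 0, so a_1 = 1.
 x^k (k >= 2): a_k - a_{k-1} - a_{k-2} = 0, i.e. a_k = a_{k-1} + a_{k-2}.
This is the Fibonacci-type recurrence shifted so that a_0 = a_1 = 1.
Iterating: a_0=1, a_1=1, a_2=2, a_3=3, a_4=5, a_5=8, a_6=13, a_7=21, a_8=34, a_9=55, ...
a_39 = 102334155.

102334155


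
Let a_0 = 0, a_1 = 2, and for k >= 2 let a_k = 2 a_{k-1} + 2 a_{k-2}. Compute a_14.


Iterating the recurrence forward:
a_0 = 0
a_1 = 2
a_2 = 2*2 + 2*0 = 4
a_3 = 2*4 + 2*2 = 12
a_4 = 2*12 + 2*4 = 32
a_5 = 2*32 + 2*12 = 88
a_6 = 2*88 + 2*32 = 240
a_7 = 2*240 + 2*88 = 656
a_8 = 2*656 + 2*240 = 1792
a_9 = 2*1792 + 2*656 = 4896
a_10 = 2*4896 + 2*1792 = 13376
a_11 = 2*13376 + 2*4896 = 36544
a_12 = 2*36544 + 2*13376 = 99840
a_13 = 2*99840 + 2*36544 = 272768
a_14 = 2*272768 + 2*99840 = 745216
So a_14 = 745216.

745216


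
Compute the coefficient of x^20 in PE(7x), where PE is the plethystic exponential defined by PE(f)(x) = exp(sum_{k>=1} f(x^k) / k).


With f(x) = 7x, the exponent is sum_{k>=1} 7 x^k / k = 7 * (-ln(1 - x)). Exponentiating:
PE(7x) = exp(-7 ln(1 - x)) = 1/(1 - x)^7.
By the negative binomial expansion, [x^n] 1/(1 - x)^7 = C(n + 6, 6).
For n = 20: C(26, 6) = 230230.

230230


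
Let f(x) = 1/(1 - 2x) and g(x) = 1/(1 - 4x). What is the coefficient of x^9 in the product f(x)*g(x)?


The coefficient of x^n in f*g is the Cauchy product: sum_{k=0}^{n} a^k * b^(n-k).
With a=2, b=4, n=9:
sum_{k=0}^{9} 2^k * 4^(9-k)
= 523776

523776


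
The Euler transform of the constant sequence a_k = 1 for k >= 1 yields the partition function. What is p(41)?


The Euler transform converts the sequence a_k = 1 into the number of integer partitions.
Using the recurrence or dynamic programming:
p(41) = 44583

44583


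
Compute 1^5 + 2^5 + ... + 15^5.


This power sum has a closed form given by Faulhaber's formula
sum_{k=1}^{m} k^p = (1 / (p + 1)) * sum_{j=0}^{p} C(p + 1, j) B_j m^(p + 1 - j),
but for small m direct computation is fastest:
1 + 32 + 243 + 1024 + 3125 + 7776 + 16807 + 32768 + 59049 + 100000 + 161051 + 248832 + 371293 + 537824 + 759375 = 2299200.

2299200


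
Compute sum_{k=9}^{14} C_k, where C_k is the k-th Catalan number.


C_9 through C_14: 4862, 16796, 58786, 208012, 742900, 2674440
Sum = 4862 + 16796 + 58786 + 208012 + 742900 + 2674440
= 3705796

3705796


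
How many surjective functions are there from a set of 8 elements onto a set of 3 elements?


By inclusion-exclusion on which target elements are missed, the number of surjections from an n-set onto a k-set is
surj(n, k) = sum_{j=0}^{k} (-1)^j C(k, j) (k - j)^n.
Equivalently surj(n, k) = k! * S(n, k), where S(n, k) is the Stirling number of the second kind.
For n = 8, k = 3:
S(8, 3) = 966, so
surj = 3! * 966 = 6 * 966 = 5796.

5796


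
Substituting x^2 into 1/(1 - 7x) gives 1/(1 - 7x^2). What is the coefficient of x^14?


The coefficient of x^(2m) in 1/(1 - 7x^2) is 7^m.
With n = 14 = 2*7, the coefficient is 7^7 = 823543.

823543


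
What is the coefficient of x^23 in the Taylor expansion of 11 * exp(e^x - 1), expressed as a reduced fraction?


exp(e^x - 1) = sum_{k>=0} Bell_k x^k / k!, where Bell_k is the k-th Bell number.
So the coefficient of x^23 is 11 * Bell_23 / 23!.
Computing: Bell_23 = 44152005855084346 and 23! = 25852016738884976640000, giving
11 * 44152005855084346/25852016738884976640000 = 22076002927542173/1175091669949317120000.

22076002927542173/1175091669949317120000


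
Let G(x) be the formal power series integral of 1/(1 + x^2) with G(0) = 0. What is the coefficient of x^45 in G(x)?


1/(1 + x^2) = sum_{j>=0} (-1)^j x^(2j). Integrating termwise with G(0) = 0:
G(x) = sum_{j>=0} (-1)^j x^(2j+1) / (2j+1) = arctan(x).
Only odd powers are nonzero. For x^45 write 45 = 2*22 + 1, giving
(-1)^22 / 45 = 1/45 = 1/45.

1/45


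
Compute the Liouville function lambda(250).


The Liouville function is lambda(k) = (-1)^Omega(k), where Omega(k) counts the prime factors of k with multiplicity.
Factoring: 250 = 2 * 5 * 5 * 5, so Omega(250) = 4.
lambda(250) = (-1)^4 = 1.

1


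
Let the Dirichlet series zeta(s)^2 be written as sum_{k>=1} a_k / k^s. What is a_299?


The Dirichlet convolution of the constant function 1 with itself gives (1 * 1)(k) = sum_{d | k} 1 = d(k), the number of positive divisors of k.
Since zeta(s) = sum_{k>=1} 1/k^s, we have zeta(s)^2 = sum_{k>=1} d(k)/k^s, so a_k = d(k).
For k = 299: the divisors are 1, 13, 23, 299.
Count = 4.

4


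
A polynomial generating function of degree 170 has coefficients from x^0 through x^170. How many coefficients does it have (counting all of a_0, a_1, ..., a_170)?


A polynomial of degree 170 takes the form a_0 + a_1 x + ... + a_170 x^170.
The number of coefficients is 170 + 1 = 171.

171


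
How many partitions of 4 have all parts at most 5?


Using the generating function (1-x)^(-1)(1-x^2)^(-1)...(1-x^5)^(-1),
the coefficient of x^4 counts these restricted partitions.
Result = 5

5


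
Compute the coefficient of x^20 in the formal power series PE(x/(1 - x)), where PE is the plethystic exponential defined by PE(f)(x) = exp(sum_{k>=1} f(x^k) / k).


For f(x) = x/(1 - x) we have
sum_{k>=1} f(x^k) / k = sum_{k>=1} (1/k) * x^k / (1 - x^k) = sum_{k, m >= 1} x^(k m) / k,
which after exponentiating simplifies to
PE(x/(1 - x)) = prod_{k>=1} 1 / (1 - x^k).
This is the generating function for the partition function p(n), so the coefficient of x^20 is p(20).
Computing p(20) by dynamic programming over parts 1, 2, ..., 20: p(20) = 627.

627


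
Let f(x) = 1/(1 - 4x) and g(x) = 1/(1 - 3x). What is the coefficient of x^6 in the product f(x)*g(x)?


The coefficient of x^n in f*g is the Cauchy product: sum_{k=0}^{n} a^k * b^(n-k).
With a=4, b=3, n=6:
sum_{k=0}^{6} 4^k * 3^(6-k)
= 14197

14197


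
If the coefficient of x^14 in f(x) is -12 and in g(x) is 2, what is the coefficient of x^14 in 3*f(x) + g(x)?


Scalar multiplication scales coefficients: 3 * -12 = -36.
Then add the g coefficient: -36 + 2
= -34

-34


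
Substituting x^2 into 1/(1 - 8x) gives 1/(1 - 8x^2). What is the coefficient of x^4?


The coefficient of x^(2m) in 1/(1 - 8x^2) is 8^m.
With n = 4 = 2*2, the coefficient is 8^2 = 64.

64


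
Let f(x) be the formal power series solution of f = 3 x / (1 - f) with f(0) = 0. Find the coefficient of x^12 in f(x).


Apply Lagrange inversion: f = 3 x * phi(f) with phi(t) = 1/(1 - t), so
[x^n] f = 3^n * (1/n) [t^(n-1)] phi(t)^n = 3^n * (1/n) [t^(n-1)] (1 - t)^(-n) = 3^n * (1/n) C(2n - 2, n - 1) = 3^n * C_{n-1}.
For n = 12: C_11 = C(22, 11) / 12 = 705432/12 = 58786.
With the 3^12 = 531441 factor, the coefficient is 531441 * 58786 = 31241290626.

31241290626


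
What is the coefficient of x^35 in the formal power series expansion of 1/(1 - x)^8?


The negative binomial / multiset identity is
1/(1 - x)^r = sum_{k>=0} C(k + r - 1, r - 1) x^k.
Here r = 8 and k = 35, so the coefficient is
C(35 + 7, 7) = C(42, 7)
= 26978328

26978328


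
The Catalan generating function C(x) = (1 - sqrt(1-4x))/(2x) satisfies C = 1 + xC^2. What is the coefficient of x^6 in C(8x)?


Substituting x -> 8x scales the n-th coefficient by 8^n, so [x^6] C(8x) = 8^6 * C_6.
C_6 = C(2*6, 6)/(7) = 924/7 = 132.
So 8^6 * 132 = 262144 * 132 = 34603008.

34603008


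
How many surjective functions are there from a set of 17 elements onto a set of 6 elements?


By inclusion-exclusion on which target elements are missed, the number of surjections from an n-set onto a k-set is
surj(n, k) = sum_{j=0}^{k} (-1)^j C(k, j) (k - j)^n.
Equivalently surj(n, k) = k! * S(n, k), where S(n, k) is the Stirling number of the second kind.
For n = 17, k = 6:
S(17, 6) = 17505749898, so
surj = 6! * 17505749898 = 720 * 17505749898 = 12604139926560.

12604139926560


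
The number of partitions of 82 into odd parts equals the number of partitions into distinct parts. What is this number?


Computing partitions of 82 into odd parts (1, 3, 5, ...):
Using the generating function prod_{k>=0} 1/(1-x^(2k+1)),
the count is 92864

92864


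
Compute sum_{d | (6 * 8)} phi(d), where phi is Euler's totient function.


First, 6 * 8 = 48. One classical identity is sum_{d | n} phi(d) = n (each k in [1, n] has a unique gcd with n, and among the k's with gcd(k, n) = n/d there are phi(d) of them). So the sum equals 48. We also verify directly:
Divisors of 48: 1, 2, 3, 4, 6, 8, 12, 16, 24, 48.
phi values: 1, 1, 2, 2, 2, 4, 4, 8, 8, 16.
Sum = 48.

48


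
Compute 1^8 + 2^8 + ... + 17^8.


This power sum has a closed form given by Faulhaber's formula
sum_{k=1}^{m} k^p = (1 / (p + 1)) * sum_{j=0}^{p} C(p + 1, j) B_j m^(p + 1 - j),
but for small m direct computation is fastest:
1 + 256 + 6561 + 65536 + 390625 + 1679616 + 5764801 + 16777216 + 43046721 + 100000000 + 214358881 + 429981696 + 815730721 + 1475789056 + 2562890625 + 4294967296 + 6975757441 = 16937207049.

16937207049


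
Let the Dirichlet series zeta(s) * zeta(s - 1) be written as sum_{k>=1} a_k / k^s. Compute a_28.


Convolution gives a_k = sum_{d | k} d * 1 = sum_{d | k} d = sigma(k), the sum of positive divisors of k.
For k = 28, the divisors are 1, 2, 4, 7, 14, 28, so
sigma(28) = 1 + 2 + 4 + 7 + 14 + 28 = 56.

56


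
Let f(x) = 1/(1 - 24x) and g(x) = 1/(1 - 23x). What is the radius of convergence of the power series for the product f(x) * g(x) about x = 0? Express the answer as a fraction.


The radius of 1/(1 - 24x) is 1/24 (nearest singularity at x = 1/24), and the radius of 1/(1 - 23x) is 1/23.
The product f(x)*g(x) = 1/((1 - 24x)(1 - 23x)) has singularities at both 1/24 and 1/23, so its radius of convergence is the distance to the nearest one:
min(1/24, 1/23) = 1/24.

1/24


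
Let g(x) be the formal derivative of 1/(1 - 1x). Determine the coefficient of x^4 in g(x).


Differentiate termwise: d/dx sum_{k>=0} 1^k x^k = sum_{k>=1} k 1^k x^(k-1) = sum_{j>=0} (j+1) 1^(j+1) x^j.
Equivalently, d/dx [1/(1 - 1x)] = 1/(1 - 1x)^2.
For j = 4: 5 * 1^5 = 5 * 1 = 5.

5


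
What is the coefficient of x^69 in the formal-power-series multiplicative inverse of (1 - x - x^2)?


Let the inverse be f(x) = sum_{k>=0} a_k x^k. From f(x) * (1 - x - x^2) = 1 and matching coefficients:
 x^0: a_0 = 1.
 x^1: a_1 - a_0 = 0, so a_1 = 1.
 x^k (k >= 2): a_k - a_{k-1} - a_{k-2} = 0, i.e. a_k = a_{k-1} + a_{k-2}.
This is the Fibonacci-type recurrence shifted so that a_0 = a_1 = 1.
Iterating: a_0=1, a_1=1, a_2=2, a_3=3, a_4=5, a_5=8, a_6=13, a_7=21, a_8=34, a_9=55, ...
a_69 = 190392490709135.

190392490709135


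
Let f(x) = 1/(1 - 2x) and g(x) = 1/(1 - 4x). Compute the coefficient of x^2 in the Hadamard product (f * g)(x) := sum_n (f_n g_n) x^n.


f has coefficients f_k = 2^k and g has coefficients g_k = 4^k, so the Hadamard product has coefficient (f*g)_k = 2^k * 4^k = 8^k.
For k = 2: 8^2 = 64.

64


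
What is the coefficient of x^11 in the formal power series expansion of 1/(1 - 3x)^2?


The general identity 1/(1 - c x)^r = sum_{k>=0} c^k C(k + r - 1, r - 1) x^k follows by substituting y = c x into 1/(1 - y)^r = sum_{k>=0} C(k + r - 1, r - 1) y^k.
For c = 3, r = 2, k = 11:
3^11 * C(12, 1) = 177147 * 12 = 2125764.

2125764


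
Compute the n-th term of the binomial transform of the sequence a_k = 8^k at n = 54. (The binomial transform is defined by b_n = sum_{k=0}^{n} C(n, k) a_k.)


With a_k = 8^k, b_n = sum_{k=0}^{n} C(n, k) 8^k = (1 + 8)^n by the binomial theorem.
For n = 54: (1 + 8)^54 = 9^54 = 3381391913522726342930221472392241170198527451848561.

3381391913522726342930221472392241170198527451848561


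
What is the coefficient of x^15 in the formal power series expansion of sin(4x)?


The Maclaurin series is sin(t) = sum_{k>=0} (-1)^k t^(2k+1) / (2k+1)!, so substituting t = 4x, only odd powers of x are nonzero, with coefficient of x^(2k+1) equal to (-1)^k 4^(2k+1) / (2k+1)!.
Write 15 = 2*7 + 1, giving the coefficient (-1)^7 * 4^15 / 15! = -1073741824/1307674368000 = -524288/638512875.

-524288/638512875


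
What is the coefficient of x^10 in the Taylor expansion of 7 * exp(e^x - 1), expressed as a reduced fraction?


exp(e^x - 1) = sum_{k>=0} Bell_k x^k / k!, where Bell_k is the k-th Bell number.
So the coefficient of x^10 is 7 * Bell_10 / 10!.
Computing: Bell_10 = 115975 and 10! = 3628800, giving
7 * 115975/3628800 = 4639/20736.

4639/20736


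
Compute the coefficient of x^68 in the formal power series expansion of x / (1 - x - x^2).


Let f(x) = sum_{k>=0} a_k x^k. Multiplying f(x) * (1 - x - x^2) = x and matching coefficients gives a_0 = 0, a_1 = 1, and a_k = a_{k-1} + a_{k-2} for k >= 2. These are the Fibonacci numbers F_k.
Iterating from F_0 = 0, F_1 = 1:
F_0=0, F_1=1, F_2=1, F_3=2, F_4=3, F_5=5, F_6=8, F_7=13, F_8=21, F_9=34, ...
F_68 = 72723460248141.

72723460248141


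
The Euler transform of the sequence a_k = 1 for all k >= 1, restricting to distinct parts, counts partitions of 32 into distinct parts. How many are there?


Partitions of 32 into distinct parts can be computed via generating function.
Product (1+x)(1+x^2)(1+x^3)...
The coefficient of x^32 = 390

390


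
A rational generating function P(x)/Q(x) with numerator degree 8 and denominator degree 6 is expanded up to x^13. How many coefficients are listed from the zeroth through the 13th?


Expanding up to x^13 gives the coefficients for x^0, x^1, ..., x^13.
That is 13 + 1 = 14 coefficients in total.

14


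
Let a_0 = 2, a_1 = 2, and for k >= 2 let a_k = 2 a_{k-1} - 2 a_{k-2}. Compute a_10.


Iterating the recurrence forward:
a_0 = 2
a_1 = 2
a_2 = 2*2 - 2*2 = 0
a_3 = 2*0 - 2*2 = -4
a_4 = 2*-4 - 2*0 = -8
a_5 = 2*-8 - 2*-4 = -8
a_6 = 2*-8 - 2*-8 = 0
a_7 = 2*0 - 2*-8 = 16
a_8 = 2*16 - 2*0 = 32
a_9 = 2*32 - 2*16 = 32
a_10 = 2*32 - 2*32 = 0
So a_10 = 0.

0


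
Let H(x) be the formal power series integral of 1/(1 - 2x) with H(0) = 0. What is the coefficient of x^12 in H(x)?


1/(1 - 2x) = sum_{k>=0} 2^k x^k. Integrating termwise with H(0) = 0:
H(x) = sum_{k>=0} 2^k x^(k+1) / (k+1) = sum_{m>=1} 2^(m-1) x^m / m.
For m = 12: 2^11/12 = 2048/12 = 512/3.

512/3


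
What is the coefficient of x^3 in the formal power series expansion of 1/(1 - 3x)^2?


The general identity 1/(1 - c x)^r = sum_{k>=0} c^k C(k + r - 1, r - 1) x^k follows by substituting y = c x into 1/(1 - y)^r = sum_{k>=0} C(k + r - 1, r - 1) y^k.
For c = 3, r = 2, k = 3:
3^3 * C(4, 1) = 27 * 4 = 108.

108


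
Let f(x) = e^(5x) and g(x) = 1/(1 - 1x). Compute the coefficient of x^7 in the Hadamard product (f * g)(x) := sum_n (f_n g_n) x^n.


Expanding: f_k = 5^k/k! (from e^(5x)) and g_k = 1^k (from 1/(1 - 1x)). So the Hadamard coefficient (f * g)_k = 5^k 1^k / k! = (5)^k / k!.
For k = 7: 5^7/7! = 78125/5040 = 15625/1008.

15625/1008


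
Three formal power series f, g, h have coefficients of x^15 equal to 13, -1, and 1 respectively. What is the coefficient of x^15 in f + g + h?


Series addition is componentwise:
13 + -1 + 1
= 13

13


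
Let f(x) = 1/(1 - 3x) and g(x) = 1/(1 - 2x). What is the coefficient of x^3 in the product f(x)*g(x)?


The coefficient of x^n in f*g is the Cauchy product: sum_{k=0}^{n} a^k * b^(n-k).
With a=3, b=2, n=3:
sum_{k=0}^{3} 3^k * 2^(3-k)
= 65

65


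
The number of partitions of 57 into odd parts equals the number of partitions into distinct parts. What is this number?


Computing partitions of 57 into odd parts (1, 3, 5, ...):
Using the generating function prod_{k>=0} 1/(1-x^(2k+1)),
the count is 7917

7917


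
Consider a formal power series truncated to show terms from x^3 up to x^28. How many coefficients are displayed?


From x^3 to x^28 inclusive, the count is 28 - 3 + 1 = 26.

26


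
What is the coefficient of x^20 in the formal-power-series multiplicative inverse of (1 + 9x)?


The inverse is 1/(1 + 9x). Apply the geometric identity 1/(1 - y) = sum_{k>=0} y^k with y = -9x:
1/(1 + 9x) = sum_{k>=0} (-9)^k x^k.
So the coefficient of x^20 is (-9)^20 = 12157665459056928801.

12157665459056928801


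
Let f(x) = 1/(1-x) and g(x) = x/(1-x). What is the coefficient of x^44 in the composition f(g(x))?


First simplify the composition: f(g(x)) = 1/(1 - x/(1-x)) = (1-x)/((1-x) - x) = (1-x)/(1-2x).
Now extract the coefficient. Write (1-x)/(1-2x) = 1/(1-2x) - x/(1-2x).
The coefficient of x^n in 1/(1-2x) is 2^n, and in x/(1-2x) is 2^(n-1) (for n >= 1).
So the coefficient of x^44 is 2^44 - 2^43 = 17592186044416 - 8796093022208 = 8796093022208.

8796093022208


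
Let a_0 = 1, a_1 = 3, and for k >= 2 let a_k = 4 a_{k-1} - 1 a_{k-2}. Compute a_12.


Iterating the recurrence forward:
a_0 = 1
a_1 = 3
a_2 = 4*3 - 1*1 = 11
a_3 = 4*11 - 1*3 = 41
a_4 = 4*41 - 1*11 = 153
a_5 = 4*153 - 1*41 = 571
a_6 = 4*571 - 1*153 = 2131
a_7 = 4*2131 - 1*571 = 7953
a_8 = 4*7953 - 1*2131 = 29681
a_9 = 4*29681 - 1*7953 = 110771
a_10 = 4*110771 - 1*29681 = 413403
a_11 = 4*413403 - 1*110771 = 1542841
a_12 = 4*1542841 - 1*413403 = 5757961
So a_12 = 5757961.

5757961


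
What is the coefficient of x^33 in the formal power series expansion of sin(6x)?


The Maclaurin series is sin(t) = sum_{k>=0} (-1)^k t^(2k+1) / (2k+1)!, so substituting t = 6x, only odd powers of x are nonzero, with coefficient of x^(2k+1) equal to (-1)^k 6^(2k+1) / (2k+1)!.
Write 33 = 2*16 + 1, giving the coefficient (-1)^16 * 6^33 / 33! = 47751966659678405306351616/8683317618811886495518194401280000000 = 1549681956/281797412198567890625.

1549681956/281797412198567890625


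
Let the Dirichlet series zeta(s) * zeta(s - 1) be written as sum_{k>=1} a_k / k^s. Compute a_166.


Convolution gives a_k = sum_{d | k} d * 1 = sum_{d | k} d = sigma(k), the sum of positive divisors of k.
For k = 166, the divisors are 1, 2, 83, 166, so
sigma(166) = 1 + 2 + 83 + 166 = 252.

252


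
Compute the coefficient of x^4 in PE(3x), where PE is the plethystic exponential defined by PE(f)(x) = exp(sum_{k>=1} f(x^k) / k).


With f(x) = 3x, the exponent is sum_{k>=1} 3 x^k / k = 3 * (-ln(1 - x)). Exponentiating:
PE(3x) = exp(-3 ln(1 - x)) = 1/(1 - x)^3.
By the negative binomial expansion, [x^n] 1/(1 - x)^3 = C(n + 2, 2).
For n = 4: C(6, 2) = 15.

15


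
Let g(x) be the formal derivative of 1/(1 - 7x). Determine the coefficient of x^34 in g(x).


Differentiate termwise: d/dx sum_{k>=0} 7^k x^k = sum_{k>=1} k 7^k x^(k-1) = sum_{j>=0} (j+1) 7^(j+1) x^j.
Equivalently, d/dx [1/(1 - 7x)] = 7/(1 - 7x)^2.
For j = 34: 35 * 7^35 = 35 * 378818692265664781682717625943 = 13258654229298267358895116908005.

13258654229298267358895116908005


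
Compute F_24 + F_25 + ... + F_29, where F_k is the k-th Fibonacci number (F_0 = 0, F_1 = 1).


Use the identity sum_{k=0}^{N} F_k = F_{N+2} - 1 (which follows from F_{k+2} - F_{k+1} = F_k). Then
sum_{k=24}^{29} F_k = (F_{31} - 1) - (F_{25} - 1) = F_{31} - F_{25}.
Computing: F_{31} = 1346269, F_{25} = 75025, so
Sum = 1346269 - 75025 = 1271244.

1271244


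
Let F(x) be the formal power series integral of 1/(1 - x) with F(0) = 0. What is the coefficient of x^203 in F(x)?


1/(1 - x) = sum_{k>=0} x^k. Integrating termwise and using F(0) = 0 gives
F(x) = sum_{k>=0} x^(k+1) / (k+1) = sum_{m>=1} x^m / m = -ln(1 - x).
So the coefficient of x^203 is 1/203 = 1/203.

1/203


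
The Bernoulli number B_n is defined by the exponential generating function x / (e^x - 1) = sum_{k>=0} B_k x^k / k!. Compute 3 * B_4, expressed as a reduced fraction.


Bernoulli numbers can also be computed recursively via B_0 = 1 and sum_{j=0}^{m} C(m+1, j) B_j = 0 for m >= 1. Odd-index Bernoulli numbers vanish for k >= 3.
Computing B_4 = -1/30, so 3 * B_4 = 3 * -1/30 = -1/10.

-1/10


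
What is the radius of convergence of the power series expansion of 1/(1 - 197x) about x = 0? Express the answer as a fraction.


Expanding 1/(1 - 197x) = sum_{k>=0} 197^k x^k, the series converges when |197x| < 1, i.e., |x| < 1/197.
So the radius of convergence is 1/197 = 1/197.

1/197


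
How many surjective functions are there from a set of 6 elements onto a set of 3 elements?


By inclusion-exclusion on which target elements are missed, the number of surjections from an n-set onto a k-set is
surj(n, k) = sum_{j=0}^{k} (-1)^j C(k, j) (k - j)^n.
Equivalently surj(n, k) = k! * S(n, k), where S(n, k) is the Stirling number of the second kind.
For n = 6, k = 3:
S(6, 3) = 90, so
surj = 3! * 90 = 6 * 90 = 540.

540


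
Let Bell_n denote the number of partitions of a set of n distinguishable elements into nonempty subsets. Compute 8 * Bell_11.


Bell_11 can be computed from the Bell triangle or from Dobinski's identity Bell_n = (1/e) * sum_{k>=0} k^n / k!.
Computing Bell_11 = 678570.
Then 8 * 678570 = 5428560.

5428560


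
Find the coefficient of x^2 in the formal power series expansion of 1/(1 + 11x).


Write 1/(1 + c x) = 1/(1 - (-c) x) and apply the geometric-series identity
1/(1 - y) = sum_{k>=0} y^k to get 1/(1 + c x) = sum_{k>=0} (-c)^k x^k.
So the coefficient of x^k is (-c)^k = (-1)^k * c^k.
Here c = 11 and k = 2:
(-11)^2 = 1 * 121 = 121

121


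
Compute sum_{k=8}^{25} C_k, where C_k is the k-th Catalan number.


C_8 through C_25: 1430, 4862, 16796, 58786, 208012, 742900, 2674440, 9694845, 35357670, 129644790, 477638700, 1767263190, 6564120420, 24466267020, 91482563640, 343059613650, 1289904147324, 4861946401452
Sum = 1430 + 4862 + 16796 + 58786 + 208012 + 742900 + 2674440 + 9694845 + 35357670 + 129644790 + 477638700 + 1767263190 + 6564120420 + 24466267020 + 91482563640 + 343059613650 + 1289904147324 + 4861946401452
= 6619846419927

6619846419927


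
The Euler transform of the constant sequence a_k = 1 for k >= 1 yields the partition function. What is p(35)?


The Euler transform converts the sequence a_k = 1 into the number of integer partitions.
Using the recurrence or dynamic programming:
p(35) = 14883

14883


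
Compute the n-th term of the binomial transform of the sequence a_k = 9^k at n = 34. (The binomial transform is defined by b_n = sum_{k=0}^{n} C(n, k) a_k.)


With a_k = 9^k, b_n = sum_{k=0}^{n} C(n, k) 9^k = (1 + 9)^n by the binomial theorem.
For n = 34: (1 + 9)^34 = 10^34 = 10000000000000000000000000000000000.

10000000000000000000000000000000000


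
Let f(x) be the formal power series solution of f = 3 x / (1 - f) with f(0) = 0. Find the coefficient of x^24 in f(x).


Apply Lagrange inversion: f = 3 x * phi(f) with phi(t) = 1/(1 - t), so
[x^n] f = 3^n * (1/n) [t^(n-1)] phi(t)^n = 3^n * (1/n) [t^(n-1)] (1 - t)^(-n) = 3^n * (1/n) C(2n - 2, n - 1) = 3^n * C_{n-1}.
For n = 24: C_23 = C(46, 23) / 24 = 8233430727600/24 = 343059613650.
With the 3^24 = 282429536481 factor, the coefficient is 282429536481 * 343059613650 = 96890167668520440565650.

96890167668520440565650


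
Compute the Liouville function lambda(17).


The Liouville function is lambda(k) = (-1)^Omega(k), where Omega(k) counts the prime factors of k with multiplicity.
Factoring: 17 = 17, so Omega(17) = 1.
lambda(17) = (-1)^1 = -1.

-1


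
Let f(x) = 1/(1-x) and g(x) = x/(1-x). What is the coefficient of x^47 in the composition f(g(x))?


First simplify the composition: f(g(x)) = 1/(1 - x/(1-x)) = (1-x)/((1-x) - x) = (1-x)/(1-2x).
Now extract the coefficient. Write (1-x)/(1-2x) = 1/(1-2x) - x/(1-2x).
The coefficient of x^n in 1/(1-2x) is 2^n, and in x/(1-2x) is 2^(n-1) (for n >= 1).
So the coefficient of x^47 is 2^47 - 2^46 = 140737488355328 - 70368744177664 = 70368744177664.

70368744177664


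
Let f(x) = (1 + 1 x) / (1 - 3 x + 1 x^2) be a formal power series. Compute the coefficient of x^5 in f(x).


Write f(x) = sum_{k>=0} a_k x^k. Multiplying both sides by 1 - 3 x + 1 x^2 gives
(1 - 3 x + 1 x^2) sum_{k>=0} a_k x^k = 1 + 1 x.
Matching coefficients:
 x^0: a_0 = 1
 x^1: a_1 - 3 a_0 = 1  =>  a_1 = 3*1 + 1 = 4
 x^k (k >= 2): a_k = 3 a_{k-1} - 1 a_{k-2}.
Iterating: a_2 = 11, a_3 = 29, a_4 = 76, a_5 = 199.
So the coefficient of x^5 is 199.

199


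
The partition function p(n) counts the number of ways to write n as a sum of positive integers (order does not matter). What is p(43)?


Using the generating function prod_{k>=1} 1/(1-x^k), we compute p(43).
By dynamic programming over parts 1 through 43:
p(43) = 63261

63261


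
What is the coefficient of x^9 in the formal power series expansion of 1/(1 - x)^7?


The expansion 1/(1 - x)^r = sum_{k>=0} C(k + r - 1, r - 1) x^k follows from the multiset / negative-binomial theorem (or from repeated differentiation of the geometric series).
For r = 7 and k = 9:
C(15, 6) = 1307674368000 / (720 * 362880) = 5005.

5005


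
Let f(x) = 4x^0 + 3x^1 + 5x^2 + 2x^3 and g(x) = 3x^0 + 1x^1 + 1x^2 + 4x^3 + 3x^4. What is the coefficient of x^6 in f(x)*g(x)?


Cauchy product at x^6:
5*3 + 2*4
= 23

23


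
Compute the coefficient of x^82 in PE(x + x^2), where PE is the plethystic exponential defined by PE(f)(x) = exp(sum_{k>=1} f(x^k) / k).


With f(x) = x + x^2, the exponent is sum_{k>=1} (x^k + x^(2k)) / k = -ln(1 - x) - ln(1 - x^2). Exponentiating:
PE(x + x^2) = 1 / ((1 - x)(1 - x^2)).
This is the generating function for partitions of n into parts of size 1 or 2. The number of 2's can be any j in 0..41, and the rest are 1's, so
[x^82] = floor(82/2) + 1 = 42.

42


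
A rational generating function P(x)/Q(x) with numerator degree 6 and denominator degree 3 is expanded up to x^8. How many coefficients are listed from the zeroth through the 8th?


Expanding up to x^8 gives the coefficients for x^0, x^1, ..., x^8.
That is 8 + 1 = 9 coefficients in total.

9


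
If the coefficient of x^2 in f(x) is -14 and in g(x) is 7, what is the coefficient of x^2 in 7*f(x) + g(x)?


Scalar multiplication scales coefficients: 7 * -14 = -98.
Then add the g coefficient: -98 + 7
= -91

-91


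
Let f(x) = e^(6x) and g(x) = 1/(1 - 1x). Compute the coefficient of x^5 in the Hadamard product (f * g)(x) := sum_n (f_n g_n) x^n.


Expanding: f_k = 6^k/k! (from e^(6x)) and g_k = 1^k (from 1/(1 - 1x)). So the Hadamard coefficient (f * g)_k = 6^k 1^k / k! = (6)^k / k!.
For k = 5: 6^5/5! = 7776/120 = 324/5.

324/5


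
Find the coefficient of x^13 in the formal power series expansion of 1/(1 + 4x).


Write 1/(1 + c x) = 1/(1 - (-c) x) and apply the geometric-series identity
1/(1 - y) = sum_{k>=0} y^k to get 1/(1 + c x) = sum_{k>=0} (-c)^k x^k.
So the coefficient of x^k is (-c)^k = (-1)^k * c^k.
Here c = 4 and k = 13:
(-4)^13 = -1 * 67108864 = -67108864

-67108864


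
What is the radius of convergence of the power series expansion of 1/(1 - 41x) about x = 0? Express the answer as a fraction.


Expanding 1/(1 - 41x) = sum_{k>=0} 41^k x^k, the series converges when |41x| < 1, i.e., |x| < 1/41.
So the radius of convergence is 1/41 = 1/41.

1/41


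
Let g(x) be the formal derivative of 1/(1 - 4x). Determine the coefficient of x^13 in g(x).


Differentiate termwise: d/dx sum_{k>=0} 4^k x^k = sum_{k>=1} k 4^k x^(k-1) = sum_{j>=0} (j+1) 4^(j+1) x^j.
Equivalently, d/dx [1/(1 - 4x)] = 4/(1 - 4x)^2.
For j = 13: 14 * 4^14 = 14 * 268435456 = 3758096384.

3758096384


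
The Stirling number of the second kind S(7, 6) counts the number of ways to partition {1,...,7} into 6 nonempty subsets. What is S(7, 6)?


Using the explicit formula S(n,k) = (1/k!) sum_{j=0}^{k} (-1)^(k-j) C(k,j) j^n:
S(7, 6) = 21
Equivalently, S(n,k) is n! times the coefficient of x^n in the EGF (e^x - 1)^k / k!.

21


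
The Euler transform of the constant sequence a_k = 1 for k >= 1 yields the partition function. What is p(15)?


The Euler transform converts the sequence a_k = 1 into the number of integer partitions.
Using the recurrence or dynamic programming:
p(15) = 176

176


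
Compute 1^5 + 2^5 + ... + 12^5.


This power sum has a closed form given by Faulhaber's formula
sum_{k=1}^{m} k^p = (1 / (p + 1)) * sum_{j=0}^{p} C(p + 1, j) B_j m^(p + 1 - j),
but for small m direct computation is fastest:
1 + 32 + 243 + 1024 + 3125 + 7776 + 16807 + 32768 + 59049 + 100000 + 161051 + 248832 = 630708.

630708


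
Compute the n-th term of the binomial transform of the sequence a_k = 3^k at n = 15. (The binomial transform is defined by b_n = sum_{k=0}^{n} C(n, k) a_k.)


With a_k = 3^k, b_n = sum_{k=0}^{n} C(n, k) 3^k = (1 + 3)^n by the binomial theorem.
For n = 15: (1 + 3)^15 = 4^15 = 1073741824.

1073741824


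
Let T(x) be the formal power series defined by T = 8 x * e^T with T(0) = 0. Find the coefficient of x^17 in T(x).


Apply the Lagrange inversion formula: if T = 8 x * phi(T) with phi(t) = e^t, then
[x^n] T = 8^n * (1/n) [t^(n-1)] phi(t)^n = 8^n * (1/n) [t^(n-1)] e^(n t) = 8^n * (1/n) * n^(n-1) / (n-1)! = 8^n * n^(n-1) / n!.
When c = 1 this is the Cayley count of rooted labeled trees on n vertices, divided by n!.
For n = 17: 8^17 * 17^16 / 17! = 2251799813685248 * 48661191875666868481/355687428096000 = 196704214296818916062708891648/638512875.

196704214296818916062708891648/638512875


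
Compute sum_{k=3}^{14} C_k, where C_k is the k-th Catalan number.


C_3 through C_14: 5, 14, 42, 132, 429, 1430, 4862, 16796, 58786, 208012, 742900, 2674440
Sum = 5 + 14 + 42 + 132 + 429 + 1430 + 4862 + 16796 + 58786 + 208012 + 742900 + 2674440
= 3707848

3707848


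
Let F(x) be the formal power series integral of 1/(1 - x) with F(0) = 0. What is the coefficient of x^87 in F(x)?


1/(1 - x) = sum_{k>=0} x^k. Integrating termwise and using F(0) = 0 gives
F(x) = sum_{k>=0} x^(k+1) / (k+1) = sum_{m>=1} x^m / m = -ln(1 - x).
So the coefficient of x^87 is 1/87 = 1/87.

1/87


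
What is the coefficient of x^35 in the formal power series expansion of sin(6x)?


The Maclaurin series is sin(t) = sum_{k>=0} (-1)^k t^(2k+1) / (2k+1)!, so substituting t = 6x, only odd powers of x are nonzero, with coefficient of x^(2k+1) equal to (-1)^k 6^(2k+1) / (2k+1)!.
Write 35 = 2*17 + 1, giving the coefficient (-1)^17 * 6^35 / 35! = -1719070799748422591028658176/10333147966386144929666651337523200000000 = -27894275208/167669460258147894921875.

-27894275208/167669460258147894921875


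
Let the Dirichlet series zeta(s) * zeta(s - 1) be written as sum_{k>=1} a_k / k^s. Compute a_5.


Convolution gives a_k = sum_{d | k} d * 1 = sum_{d | k} d = sigma(k), the sum of positive divisors of k.
For k = 5, the divisors are 1, 5, so
sigma(5) = 1 + 5 = 6.

6


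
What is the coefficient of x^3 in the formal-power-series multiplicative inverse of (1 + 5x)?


The inverse is 1/(1 + 5x). Apply the geometric identity 1/(1 - y) = sum_{k>=0} y^k with y = -5x:
1/(1 + 5x) = sum_{k>=0} (-5)^k x^k.
So the coefficient of x^3 is (-5)^3 = -125.

-125


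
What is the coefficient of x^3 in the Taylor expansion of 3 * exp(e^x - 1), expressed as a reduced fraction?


exp(e^x - 1) = sum_{k>=0} Bell_k x^k / k!, where Bell_k is the k-th Bell number.
So the coefficient of x^3 is 3 * Bell_3 / 3!.
Computing: Bell_3 = 5 and 3! = 6, giving
3 * 5/6 = 5/2.

5/2


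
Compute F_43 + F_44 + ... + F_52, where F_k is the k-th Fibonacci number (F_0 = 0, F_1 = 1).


Use the identity sum_{k=0}^{N} F_k = F_{N+2} - 1 (which follows from F_{k+2} - F_{k+1} = F_k). Then
sum_{k=43}^{52} F_k = (F_{54} - 1) - (F_{44} - 1) = F_{54} - F_{44}.
Computing: F_{54} = 86267571272, F_{44} = 701408733, so
Sum = 86267571272 - 701408733 = 85566162539.

85566162539


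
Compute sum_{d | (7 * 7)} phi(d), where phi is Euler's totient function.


First, 7 * 7 = 49. One classical identity is sum_{d | n} phi(d) = n (each k in [1, n] has a unique gcd with n, and among the k's with gcd(k, n) = n/d there are phi(d) of them). So the sum equals 49. We also verify directly:
Divisors of 49: 1, 7, 49.
phi values: 1, 6, 42.
Sum = 49.

49


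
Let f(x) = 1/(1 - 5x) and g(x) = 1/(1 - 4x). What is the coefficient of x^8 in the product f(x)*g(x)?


The coefficient of x^n in f*g is the Cauchy product: sum_{k=0}^{n} a^k * b^(n-k).
With a=5, b=4, n=8:
sum_{k=0}^{8} 5^k * 4^(8-k)
= 1690981

1690981
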